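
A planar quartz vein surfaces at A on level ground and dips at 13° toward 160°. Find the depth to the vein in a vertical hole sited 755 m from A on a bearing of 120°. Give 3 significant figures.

134 m

The hole lies 40° from the dip direction, so the down-dip offset is 755 × cos 40° = 578.36 m.
Depth = down-dip offset × tan(dip) = 578.36 × tan 13° = 578.36 × 0.2309
Depth = 133.53 m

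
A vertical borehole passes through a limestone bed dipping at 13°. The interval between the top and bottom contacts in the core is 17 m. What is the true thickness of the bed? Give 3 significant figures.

True thickness t = h · cos(dip) = 17 × cos 13°
t = 17 × 0.9744 = 16.564 m

16.6 m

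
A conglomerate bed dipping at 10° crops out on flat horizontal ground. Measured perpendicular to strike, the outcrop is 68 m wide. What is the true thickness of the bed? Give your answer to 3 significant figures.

11.8 m

True thickness t = w · sin(dip) = 68 × sin 10°
t = 68 × 0.1736 = 11.808 m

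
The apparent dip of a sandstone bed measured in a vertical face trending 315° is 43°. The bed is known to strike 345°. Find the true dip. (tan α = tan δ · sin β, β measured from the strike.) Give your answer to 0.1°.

The section is 30° from the strike.
tan(true dip) = tan 43° / sin 30° = 1.8650
δ = arctan(1.8650) = 61.80°

61.8°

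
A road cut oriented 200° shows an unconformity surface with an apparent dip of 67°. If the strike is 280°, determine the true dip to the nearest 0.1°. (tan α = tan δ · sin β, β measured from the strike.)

67.3°

The section is 80° from the strike.
tan δ = tan α / sin β = tan 67° / sin 80° = 2.3559 / 0.9848 = 2.3922
δ = arctan(2.3922) = 67.31°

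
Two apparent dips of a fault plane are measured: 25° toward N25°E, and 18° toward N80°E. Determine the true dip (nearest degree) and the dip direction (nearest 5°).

true dip 25°, dip direction 035°

Each apparent-dip line lies in the plane. As unit vectors (x east, y north, z up), v₁ plunges 25°→N25°E and v₂ plunges 18°→N80°E.
Cross product v₁ × v₂ gives the pole to the plane: n ∝ (0.184, 0.277, 0.706).
tan δ = √(n_x²+n_y²)/n_z = 0.333/0.706, so δ = 25.2°.
Dip direction = azimuth of (n_x, n_y) = atan2(0.184, 0.277) = 34°.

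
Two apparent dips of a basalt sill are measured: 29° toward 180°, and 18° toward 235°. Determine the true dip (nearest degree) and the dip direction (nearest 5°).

true dip 29°, dip direction 180°

Represent each trace as a vector plunging at its apparent dip toward its trend (east-north-up frame): v₁ = (0.000, -0.875, -0.485), v₂ = (-0.779, -0.546, -0.309).
The plane normal is n = v₁ × v₂ ∝ (-0.006, -0.378, 0.681).
True dip = arccos(n_z / |n|) = arccos(0.8746) = 29.0°.
Dip direction = azimuth of (n_x, n_y) = atan2(-0.006, -0.378) = 181°.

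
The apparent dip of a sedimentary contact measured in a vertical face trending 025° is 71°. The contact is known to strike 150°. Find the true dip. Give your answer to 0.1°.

The section is 55° from the strike.
tan(true dip) = tan 71° / sin 55° = 3.5454
true dip = arctan 3.5454 = 74.25°

74.2°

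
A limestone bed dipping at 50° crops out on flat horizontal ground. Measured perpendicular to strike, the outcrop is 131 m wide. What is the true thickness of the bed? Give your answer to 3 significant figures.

100 m

True thickness t = w · sin(dip) = 131 × sin 50°
t = 131 × 0.7660 = 100.352 m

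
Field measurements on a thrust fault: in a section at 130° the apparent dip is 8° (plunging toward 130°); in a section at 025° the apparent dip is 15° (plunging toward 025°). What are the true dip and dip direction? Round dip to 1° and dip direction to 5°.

Each apparent-dip line lies in the plane. As unit vectors (x east, y north, z up), v₁ plunges 8°→130° and v₂ plunges 15°→025°.
The plane normal is n = v₁ × v₂ ∝ (0.287, 0.140, 0.924).
True dip = arccos(n_z / |n|) = arccos(0.9453) = 19.0°.
Dip direction = atan2(0.287, 0.140) = 64° (azimuth of n's horizontal projection).

true dip 19°, dip direction 065°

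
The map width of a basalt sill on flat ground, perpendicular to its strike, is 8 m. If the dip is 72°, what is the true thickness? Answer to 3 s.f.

True thickness t = w · sin(dip) = 8 × sin 72°
t = 8 × 0.9511 = 7.608 m

7.61 m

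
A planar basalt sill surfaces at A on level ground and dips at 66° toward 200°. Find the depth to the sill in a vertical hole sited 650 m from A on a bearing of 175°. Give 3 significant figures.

The hole lies 25° from the dip direction, so the down-dip offset is 650 × cos 25° = 589.10 m.
Depth = down-dip offset × tan(dip) = 589.10 × tan 66° = 589.10 × 2.2460
Depth = 1323.14 m

1320 m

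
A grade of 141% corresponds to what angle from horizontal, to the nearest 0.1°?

54.7°

tan θ = 141/100 = 1.4100
θ = arctan(1.4100) = 54.65°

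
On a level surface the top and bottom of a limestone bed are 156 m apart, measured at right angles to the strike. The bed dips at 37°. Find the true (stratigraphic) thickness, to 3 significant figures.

True thickness t = w · sin(dip) = 156 × sin 37°
t = 156 × 0.6018 = 93.883 m

93.9 m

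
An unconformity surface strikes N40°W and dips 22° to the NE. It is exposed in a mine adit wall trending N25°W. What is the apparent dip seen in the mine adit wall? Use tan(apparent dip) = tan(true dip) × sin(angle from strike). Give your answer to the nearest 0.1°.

The strike is N40°W and the section trends N25°W; the acute angle between them is β = 15°.
tan(apparent dip) = tan 22° · sin 15° = 0.1046
α = arctan(0.1046) = 5.97°

6.0°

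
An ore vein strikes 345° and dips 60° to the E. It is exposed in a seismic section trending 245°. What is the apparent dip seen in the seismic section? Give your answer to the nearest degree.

The strike is 345° and the section trends 245°; the acute angle between them is β = 80°.
tan α = tan 60° × sin 80° = 1.7321 × 0.9848 = 1.7057
apparent dip = arctan 1.7057 = 59.62°

60°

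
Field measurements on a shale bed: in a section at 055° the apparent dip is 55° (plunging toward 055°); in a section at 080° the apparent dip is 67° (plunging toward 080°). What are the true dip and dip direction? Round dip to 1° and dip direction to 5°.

The two traces are lines in the plane: v₁ = (sin 55°·cos 55°, cos 55°·cos 55°, −sin 55°), v₂ = (sin 80°·cos 67°, cos 80°·cos 67°, −sin 67°).
Cross product v₁ × v₂ gives the pole to the plane: n ∝ (0.247, -0.117, 0.095).
tan δ = √(n_x²+n_y²)/n_z = 0.274/0.095, so δ = 70.9°.
Dip direction = atan2(0.247, -0.117) = 115° (azimuth of n's horizontal projection).

true dip 71°, dip direction 115°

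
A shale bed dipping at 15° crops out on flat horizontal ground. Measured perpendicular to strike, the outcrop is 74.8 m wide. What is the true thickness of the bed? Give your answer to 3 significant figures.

19.4 m

True thickness t = w · sin(dip) = 74.8 × sin 15°
t = 74.8 × 0.2588 = 19.360 m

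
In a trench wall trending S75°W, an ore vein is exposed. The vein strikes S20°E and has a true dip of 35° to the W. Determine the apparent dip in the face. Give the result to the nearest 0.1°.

34.9°

The strike is S20°E and the section trends S75°W; the acute angle between them is β = 85°.
tan α = tan 35° × sin 85° = 0.7002 × 0.9962 = 0.6975
α = arctan(0.6975) = 34.90°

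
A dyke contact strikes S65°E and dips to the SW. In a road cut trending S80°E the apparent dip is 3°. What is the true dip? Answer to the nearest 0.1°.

11.4°

β = acute angle between strike S65°E and section S80°E = 15°.
tan(true dip) = tan 3° / sin 15° = 0.2025
δ = arctan(0.2025) = 11.45°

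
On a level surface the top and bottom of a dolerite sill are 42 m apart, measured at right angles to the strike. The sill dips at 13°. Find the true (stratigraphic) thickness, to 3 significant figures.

9.45 m

True thickness t = w · sin(dip) = 42 × sin 13°
t = 42 × 0.2250 = 9.448 m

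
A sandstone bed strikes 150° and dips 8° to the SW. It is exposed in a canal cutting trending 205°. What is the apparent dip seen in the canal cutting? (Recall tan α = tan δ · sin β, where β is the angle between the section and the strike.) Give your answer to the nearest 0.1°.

The section lies 55° from the strike.
tan α = tan 8° × sin 55° = 0.1405 × 0.8192 = 0.1151
α = arctan(0.1151) = 6.57°

6.6°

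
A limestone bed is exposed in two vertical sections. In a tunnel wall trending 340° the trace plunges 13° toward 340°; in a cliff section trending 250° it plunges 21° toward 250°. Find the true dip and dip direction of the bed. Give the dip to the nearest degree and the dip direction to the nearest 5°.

true dip 24°, dip direction 280°

Represent each trace as a vector plunging at its apparent dip toward its trend (east-north-up frame): v₁ = (-0.333, 0.916, -0.225), v₂ = (-0.877, -0.319, -0.358).
The plane normal is n = v₁ × v₂ ∝ (-0.400, 0.078, 0.910).
Dip δ = arctan(|n_h|/n_z) = arctan(0.407/0.910) = 24.1°.
The horizontal component of n points toward azimuth atan2(n_x, n_y) = 281°, the dip direction.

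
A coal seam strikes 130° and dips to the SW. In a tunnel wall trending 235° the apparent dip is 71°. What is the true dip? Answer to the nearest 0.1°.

β = acute angle between strike 130° and section 235° = 75°.
tan(true dip) = tan 71° / sin 75° = 3.0067
true dip = arctan 3.0067 = 71.60°

71.6°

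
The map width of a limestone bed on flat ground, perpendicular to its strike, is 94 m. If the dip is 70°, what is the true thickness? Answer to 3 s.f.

True thickness t = w · sin(dip) = 94 × sin 70°
t = 94 × 0.9397 = 88.331 m

88.3 m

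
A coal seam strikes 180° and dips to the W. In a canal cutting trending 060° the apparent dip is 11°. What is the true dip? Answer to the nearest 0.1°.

12.7°

The section is 60° from the strike.
tan δ = tan α / sin β = tan 11° / sin 60° = 0.1944 / 0.8660 = 0.2245
true dip = arctan 0.2245 = 12.65°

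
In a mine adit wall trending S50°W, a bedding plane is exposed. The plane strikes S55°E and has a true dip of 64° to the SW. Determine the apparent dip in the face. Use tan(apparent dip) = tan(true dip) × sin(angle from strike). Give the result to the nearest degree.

Angle between strike (S55°E) and section (S50°W): β = 75°.
tan α = tan 64° × sin 75° = 2.0503 × 0.9659 = 1.9804
α = arctan(1.9804) = 63.21°

63°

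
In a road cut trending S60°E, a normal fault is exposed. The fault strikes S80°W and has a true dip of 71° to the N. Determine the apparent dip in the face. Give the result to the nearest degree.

62°

The section lies 40° from the strike.
tan(apparent dip) = tan 71° · sin 40° = 1.8668
α = arctan(1.8668) = 61.82°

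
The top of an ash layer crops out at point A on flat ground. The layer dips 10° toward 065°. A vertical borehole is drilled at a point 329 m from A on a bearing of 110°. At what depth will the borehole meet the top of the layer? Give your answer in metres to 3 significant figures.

The hole lies 45° from the dip direction, so the down-dip offset is 329 × cos 45° = 232.64 m.
Depth = down-dip offset × tan(dip) = 232.64 × tan 10° = 232.64 × 0.1763
Depth = 41.02 m

41.0 m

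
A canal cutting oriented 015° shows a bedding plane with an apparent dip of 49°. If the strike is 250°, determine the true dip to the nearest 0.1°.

β = acute angle between strike 250° and section 015° = 55°.
tan(true dip) = tan 49° / sin 55° = 1.4043
true dip = arctan 1.4043 = 54.55°

54.5°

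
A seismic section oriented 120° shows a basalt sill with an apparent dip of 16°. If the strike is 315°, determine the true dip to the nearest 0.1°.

β = acute angle between strike 315° and section 120° = 15°.
tan δ = tan α / sin β = tan 16° / sin 15° = 0.2867 / 0.2588 = 1.1079
true dip = arctan 1.1079 = 47.93°

47.9°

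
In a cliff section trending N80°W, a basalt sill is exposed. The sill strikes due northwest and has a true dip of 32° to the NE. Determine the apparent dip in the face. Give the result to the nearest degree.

The section lies 35° from the strike.
tan(apparent dip) = tan 32° · sin 35° = 0.3584
apparent dip = arctan 0.3584 = 19.72°

20°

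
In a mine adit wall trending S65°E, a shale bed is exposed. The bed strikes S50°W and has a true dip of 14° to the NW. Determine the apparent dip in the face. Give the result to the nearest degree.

Angle between strike (S50°W) and section (S65°E): β = 65°.
tan(apparent dip) = tan 14° · sin 65° = 0.2260
α = arctan(0.2260) = 12.73°

13°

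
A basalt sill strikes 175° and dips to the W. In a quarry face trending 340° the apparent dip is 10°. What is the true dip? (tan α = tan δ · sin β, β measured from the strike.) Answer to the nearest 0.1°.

β = acute angle between strike 175° and section 340° = 15°.
tan δ = tan α / sin β = tan 10° / sin 15° = 0.1763 / 0.2588 = 0.6813
true dip = arctan 0.6813 = 34.27°

34.3°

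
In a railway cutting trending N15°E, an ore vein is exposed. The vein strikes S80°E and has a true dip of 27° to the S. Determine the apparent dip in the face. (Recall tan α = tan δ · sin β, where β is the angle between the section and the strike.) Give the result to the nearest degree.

27°

Angle between strike (S80°E) and section (N15°E): β = 85°.
tan(apparent dip) = tan 27° · sin 85° = 0.5076
apparent dip = arctan 0.5076 = 26.91°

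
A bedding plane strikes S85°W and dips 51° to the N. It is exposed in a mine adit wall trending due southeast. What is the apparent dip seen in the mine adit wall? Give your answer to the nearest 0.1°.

43.4°

Angle between strike (S85°W) and section (due southeast): β = 50°.
tan(apparent dip) = tan 51° · sin 50° = 0.9460
α = arctan(0.9460) = 43.41°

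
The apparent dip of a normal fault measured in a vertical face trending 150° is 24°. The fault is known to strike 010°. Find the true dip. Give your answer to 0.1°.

34.7°

β = acute angle between strike 010° and section 150° = 40°.
tan(true dip) = tan 24° / sin 40° = 0.6927
δ = arctan(0.6927) = 34.71°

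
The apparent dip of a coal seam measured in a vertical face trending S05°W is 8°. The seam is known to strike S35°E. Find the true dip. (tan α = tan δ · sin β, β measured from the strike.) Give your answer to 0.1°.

β = acute angle between strike S35°E and section S05°W = 40°.
tan δ = tan α / sin β = tan 8° / sin 40° = 0.1405 / 0.6428 = 0.2186
δ = arctan(0.2186) = 12.33°

12.3°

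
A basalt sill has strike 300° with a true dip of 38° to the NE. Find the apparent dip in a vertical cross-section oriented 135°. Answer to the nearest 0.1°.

Angle between strike (300°) and section (135°): β = 15°.
tan α = tan 38° × sin 15° = 0.7813 × 0.2588 = 0.2022
α = arctan(0.2022) = 11.43°

11.4°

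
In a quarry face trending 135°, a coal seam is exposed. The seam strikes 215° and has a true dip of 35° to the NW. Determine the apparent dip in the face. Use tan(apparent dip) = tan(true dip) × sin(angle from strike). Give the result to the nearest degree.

35°

Angle between strike (215°) and section (135°): β = 80°.
tan(apparent dip) = tan 35° · sin 80° = 0.6896
apparent dip = arctan 0.6896 = 34.59°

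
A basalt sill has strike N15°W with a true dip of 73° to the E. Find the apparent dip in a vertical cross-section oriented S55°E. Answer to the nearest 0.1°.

64.6°

The strike is N15°W and the section trends S55°E; the acute angle between them is β = 40°.
tan(apparent dip) = tan 73° · sin 40° = 2.1025
α = arctan(2.1025) = 64.56°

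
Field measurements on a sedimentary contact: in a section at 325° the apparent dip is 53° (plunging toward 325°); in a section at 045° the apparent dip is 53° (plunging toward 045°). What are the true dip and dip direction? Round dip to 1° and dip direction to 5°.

Each apparent-dip line lies in the plane. As unit vectors (x east, y north, z up), v₁ plunges 53°→325° and v₂ plunges 53°→045°.
Cross product v₁ × v₂ gives the pole to the plane: n ∝ (0.054, 0.616, 0.357).
Dip δ = arctan(|n_h|/n_z) = arctan(0.618/0.357) = 60.0°.
Dip direction = azimuth of (n_x, n_y) = atan2(0.054, 0.616) = 5°.

true dip 60°, dip direction 005°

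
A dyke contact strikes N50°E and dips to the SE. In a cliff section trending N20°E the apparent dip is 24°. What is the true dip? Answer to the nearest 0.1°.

41.7°

The section is 30° from the strike.
tan(true dip) = tan 24° / sin 30° = 0.8905
true dip = arctan 0.8905 = 41.68°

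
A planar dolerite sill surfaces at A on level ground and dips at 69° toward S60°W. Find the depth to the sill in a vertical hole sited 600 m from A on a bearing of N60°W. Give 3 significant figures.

782 m

The hole lies 60° from the dip direction, so the down-dip offset is 600 × cos 60° = 300.00 m.
Depth = down-dip offset × tan(dip) = 300.00 × tan 69° = 300.00 × 2.6051
Depth = 781.53 m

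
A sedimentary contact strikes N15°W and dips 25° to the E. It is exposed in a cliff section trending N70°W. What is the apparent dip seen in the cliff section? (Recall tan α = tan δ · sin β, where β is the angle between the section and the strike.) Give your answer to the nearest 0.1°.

The section lies 55° from the strike.
tan(apparent dip) = tan 25° · sin 55° = 0.3820
apparent dip = arctan 0.3820 = 20.91°

20.9°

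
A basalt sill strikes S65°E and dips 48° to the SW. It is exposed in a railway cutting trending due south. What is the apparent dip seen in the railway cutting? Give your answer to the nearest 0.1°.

The section lies 65° from the strike.
tan(apparent dip) = tan 48° · sin 65° = 1.0066
α = arctan(1.0066) = 45.19°

45.2°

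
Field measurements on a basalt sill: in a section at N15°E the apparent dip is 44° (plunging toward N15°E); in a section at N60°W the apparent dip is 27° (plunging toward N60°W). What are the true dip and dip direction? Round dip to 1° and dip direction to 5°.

true dip 45°, dip direction 000°

The two traces are lines in the plane: v₁ = (sin 15°·cos 44°, cos 15°·cos 44°, −sin 44°), v₂ = (sin 300°·cos 27°, cos 300°·cos 27°, −sin 27°).
The plane normal is n = v₁ × v₂ ∝ (-0.006, 0.621, 0.619).
True dip = arccos(n_z / |n|) = arccos(0.7063) = 45.1°.
Dip direction = atan2(-0.006, 0.621) = 359° (azimuth of n's horizontal projection).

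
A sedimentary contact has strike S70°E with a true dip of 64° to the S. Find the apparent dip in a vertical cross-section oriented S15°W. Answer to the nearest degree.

Angle between strike (S70°E) and section (S15°W): β = 85°.
tan α = tan 64° × sin 85° = 2.0503 × 0.9962 = 2.0425
α = arctan(2.0425) = 63.91°

64°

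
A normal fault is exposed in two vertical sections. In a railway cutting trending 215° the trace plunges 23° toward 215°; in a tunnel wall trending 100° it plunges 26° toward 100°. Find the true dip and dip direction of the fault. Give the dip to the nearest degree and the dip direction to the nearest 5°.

The two traces are lines in the plane: v₁ = (sin 215°·cos 23°, cos 215°·cos 23°, −sin 23°), v₂ = (sin 100°·cos 26°, cos 100°·cos 26°, −sin 26°).
Cross product v₁ × v₂ gives the pole to the plane: n ∝ (0.270, -0.577, 0.750).
True dip = arccos(n_z / |n|) = arccos(0.7620) = 40.4°.
Dip direction = azimuth of (n_x, n_y) = atan2(0.270, -0.577) = 155°.

true dip 40°, dip direction 155°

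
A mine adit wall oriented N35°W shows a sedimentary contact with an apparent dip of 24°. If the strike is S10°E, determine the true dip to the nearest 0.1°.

46.5°

The section is 25° from the strike.
tan(true dip) = tan 24° / sin 25° = 1.0535
true dip = arctan 1.0535 = 46.49°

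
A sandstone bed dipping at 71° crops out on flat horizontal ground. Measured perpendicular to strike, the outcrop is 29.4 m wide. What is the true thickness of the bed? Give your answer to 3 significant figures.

True thickness t = w · sin(dip) = 29.4 × sin 71°
t = 29.4 × 0.9455 = 27.798 m

27.8 m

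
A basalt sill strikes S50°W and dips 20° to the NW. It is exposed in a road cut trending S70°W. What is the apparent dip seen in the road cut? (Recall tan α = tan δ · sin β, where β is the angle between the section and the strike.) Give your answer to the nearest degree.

The strike is S50°W and the section trends S70°W; the acute angle between them is β = 20°.
tan(apparent dip) = tan 20° · sin 20° = 0.1245
apparent dip = arctan 0.1245 = 7.10°

7°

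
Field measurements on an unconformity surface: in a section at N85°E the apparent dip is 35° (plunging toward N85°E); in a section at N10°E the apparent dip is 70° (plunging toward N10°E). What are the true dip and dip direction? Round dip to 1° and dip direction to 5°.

The two traces are lines in the plane: v₁ = (sin 85°·cos 35°, cos 85°·cos 35°, −sin 35°), v₂ = (sin 10°·cos 70°, cos 10°·cos 70°, −sin 70°).
Cross product v₁ × v₂ gives the pole to the plane: n ∝ (0.126, 0.733, 0.271).
True dip = arccos(n_z / |n|) = arccos(0.3420) = 70.0°.
The horizontal component of n points toward azimuth atan2(n_x, n_y) = 10°, the dip direction.

true dip 70°, dip direction 010°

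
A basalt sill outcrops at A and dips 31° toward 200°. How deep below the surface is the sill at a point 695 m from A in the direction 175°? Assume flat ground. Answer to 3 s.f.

The hole lies 25° from the dip direction, so the down-dip offset is 695 × cos 25° = 629.88 m.
Depth = down-dip offset × tan(dip) = 629.88 × tan 31° = 629.88 × 0.6009
Depth = 378.47 m

378 m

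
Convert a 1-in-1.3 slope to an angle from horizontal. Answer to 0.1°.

37.6°

tan θ = 1/1.3 = 0.7692
θ = arctan(0.7692) = 37.57°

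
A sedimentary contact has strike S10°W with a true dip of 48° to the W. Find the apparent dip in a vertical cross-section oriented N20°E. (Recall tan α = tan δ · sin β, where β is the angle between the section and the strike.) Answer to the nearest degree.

Angle between strike (S10°W) and section (N20°E): β = 10°.
tan(apparent dip) = tan 48° · sin 10° = 0.1929
α = arctan(0.1929) = 10.92°

11°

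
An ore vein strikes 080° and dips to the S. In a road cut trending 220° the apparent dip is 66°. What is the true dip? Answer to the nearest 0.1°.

β = acute angle between strike 080° and section 220° = 40°.
tan δ = tan α / sin β = tan 66° / sin 40° = 2.2460 / 0.6428 = 3.4942
δ = arctan(3.4942) = 74.03°

74.0°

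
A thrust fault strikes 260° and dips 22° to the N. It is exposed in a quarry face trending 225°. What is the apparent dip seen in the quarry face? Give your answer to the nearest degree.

The section lies 35° from the strike.
tan(apparent dip) = tan 22° · sin 35° = 0.2317
α = arctan(0.2317) = 13.05°

13°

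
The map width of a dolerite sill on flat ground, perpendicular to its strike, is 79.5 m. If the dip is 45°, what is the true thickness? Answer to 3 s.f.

56.2 m

True thickness t = w · sin(dip) = 79.5 × sin 45°
t = 79.5 × 0.7071 = 56.215 m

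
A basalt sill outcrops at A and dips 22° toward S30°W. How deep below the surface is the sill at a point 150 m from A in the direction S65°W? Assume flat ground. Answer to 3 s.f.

The hole lies 35° from the dip direction, so the down-dip offset is 150 × cos 35° = 122.87 m.
Depth = down-dip offset × tan(dip) = 122.87 × tan 22° = 122.87 × 0.4040
Depth = 49.64 m

49.6 m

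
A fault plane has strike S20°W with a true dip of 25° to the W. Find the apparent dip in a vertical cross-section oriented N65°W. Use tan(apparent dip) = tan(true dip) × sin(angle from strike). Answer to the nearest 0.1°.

Angle between strike (S20°W) and section (N65°W): β = 85°.
tan(apparent dip) = tan 25° · sin 85° = 0.4645
apparent dip = arctan 0.4645 = 24.92°

24.9°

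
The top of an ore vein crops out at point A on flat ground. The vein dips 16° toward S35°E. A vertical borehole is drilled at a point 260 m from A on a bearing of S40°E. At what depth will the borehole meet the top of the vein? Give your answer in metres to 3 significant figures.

The hole lies 5° from the dip direction, so the down-dip offset is 260 × cos 5° = 259.01 m.
Depth = down-dip offset × tan(dip) = 259.01 × tan 16° = 259.01 × 0.2867
Depth = 74.27 m

74.3 m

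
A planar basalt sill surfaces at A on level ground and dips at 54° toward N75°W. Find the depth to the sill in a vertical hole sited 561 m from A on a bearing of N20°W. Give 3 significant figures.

443 m

The hole lies 55° from the dip direction, so the down-dip offset is 561 × cos 55° = 321.78 m.
Depth = down-dip offset × tan(dip) = 321.78 × tan 54° = 321.78 × 1.3764
Depth = 442.89 m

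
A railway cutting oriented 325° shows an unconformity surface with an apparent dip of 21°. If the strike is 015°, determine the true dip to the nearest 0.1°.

26.6°

The section is 50° from the strike.
tan δ = tan α / sin β = tan 21° / sin 50° = 0.3839 / 0.7660 = 0.5011
true dip = arctan 0.5011 = 26.62°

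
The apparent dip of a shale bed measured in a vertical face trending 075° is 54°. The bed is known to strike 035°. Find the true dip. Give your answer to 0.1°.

65.0°

The section is 40° from the strike.
tan(true dip) = tan 54° / sin 40° = 2.1413
true dip = arctan 2.1413 = 64.97°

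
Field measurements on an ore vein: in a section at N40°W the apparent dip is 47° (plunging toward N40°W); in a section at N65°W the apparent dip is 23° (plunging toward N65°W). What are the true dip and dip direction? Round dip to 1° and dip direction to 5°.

The two traces are lines in the plane: v₁ = (sin 320°·cos 47°, cos 320°·cos 47°, −sin 47°), v₂ = (sin 295°·cos 23°, cos 295°·cos 23°, −sin 23°).
n = v₁ × v₂ = (0.080, 0.439, 0.265) (taken with n_z > 0).
Dip δ = arctan(|n_h|/n_z) = arctan(0.446/0.265) = 59.3°.
Dip direction = azimuth of (n_x, n_y) = atan2(0.080, 0.439) = 10°.

true dip 59°, dip direction 010°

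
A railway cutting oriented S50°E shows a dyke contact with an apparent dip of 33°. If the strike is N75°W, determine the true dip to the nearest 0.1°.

The section is 25° from the strike.
tan δ = tan α / sin β = tan 33° / sin 25° = 0.6494 / 0.4226 = 1.5366
δ = arctan(1.5366) = 56.94°

56.9°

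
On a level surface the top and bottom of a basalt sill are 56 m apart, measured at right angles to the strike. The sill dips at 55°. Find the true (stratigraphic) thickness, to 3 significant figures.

45.9 m

True thickness t = w · sin(dip) = 56 × sin 55°
t = 56 × 0.8192 = 45.873 m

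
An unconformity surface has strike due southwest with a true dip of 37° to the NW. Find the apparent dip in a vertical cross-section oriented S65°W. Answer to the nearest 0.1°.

14.5°

Angle between strike (due southwest) and section (S65°W): β = 20°.
tan(apparent dip) = tan 37° · sin 20° = 0.2577
apparent dip = arctan 0.2577 = 14.45°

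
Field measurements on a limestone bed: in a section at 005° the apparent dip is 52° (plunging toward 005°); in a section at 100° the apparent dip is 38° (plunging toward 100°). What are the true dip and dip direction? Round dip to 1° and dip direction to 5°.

true dip 57°, dip direction 040°

Each apparent-dip line lies in the plane. As unit vectors (x east, y north, z up), v₁ plunges 52°→005° and v₂ plunges 38°→100°.
Cross product v₁ × v₂ gives the pole to the plane: n ∝ (0.485, 0.578, 0.483).
Dip δ = arctan(|n_h|/n_z) = arctan(0.755/0.483) = 57.4°.
Dip direction = azimuth of (n_x, n_y) = atan2(0.485, 0.578) = 40°.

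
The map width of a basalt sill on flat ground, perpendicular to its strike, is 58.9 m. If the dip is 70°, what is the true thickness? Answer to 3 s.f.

55.3 m

True thickness t = w · sin(dip) = 58.9 × sin 70°
t = 58.9 × 0.9397 = 55.348 m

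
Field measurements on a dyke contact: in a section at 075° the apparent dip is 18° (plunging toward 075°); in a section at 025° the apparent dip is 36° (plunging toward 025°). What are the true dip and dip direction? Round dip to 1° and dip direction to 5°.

true dip 37°, dip direction 010°

Each apparent-dip line lies in the plane. As unit vectors (x east, y north, z up), v₁ plunges 18°→075° and v₂ plunges 36°→025°.
n = v₁ × v₂ = (0.082, 0.434, 0.589) (taken with n_z > 0).
Dip δ = arctan(|n_h|/n_z) = arctan(0.442/0.589) = 36.9°.
Dip direction = atan2(0.082, 0.434) = 11° (azimuth of n's horizontal projection).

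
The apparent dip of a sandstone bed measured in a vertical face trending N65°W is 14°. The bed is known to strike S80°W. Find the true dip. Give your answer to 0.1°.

23.5°

The section is 35° from the strike.
tan δ = tan α / sin β = tan 14° / sin 35° = 0.2493 / 0.5736 = 0.4347
true dip = arctan 0.4347 = 23.49°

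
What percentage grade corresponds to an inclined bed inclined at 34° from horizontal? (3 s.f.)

grade % = 100 × tan 34° = 100 × 0.6745

67.5%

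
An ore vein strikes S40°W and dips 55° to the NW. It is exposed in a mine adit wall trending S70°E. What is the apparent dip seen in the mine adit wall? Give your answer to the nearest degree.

The strike is S40°W and the section trends S70°E; the acute angle between them is β = 70°.
tan(apparent dip) = tan 55° · sin 70° = 1.3420
α = arctan(1.3420) = 53.31°

53°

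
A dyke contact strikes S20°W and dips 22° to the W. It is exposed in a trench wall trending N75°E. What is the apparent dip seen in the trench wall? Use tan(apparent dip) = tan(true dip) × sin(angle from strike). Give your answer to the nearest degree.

Angle between strike (S20°W) and section (N75°E): β = 55°.
tan(apparent dip) = tan 22° · sin 55° = 0.3310
α = arctan(0.3310) = 18.31°

18°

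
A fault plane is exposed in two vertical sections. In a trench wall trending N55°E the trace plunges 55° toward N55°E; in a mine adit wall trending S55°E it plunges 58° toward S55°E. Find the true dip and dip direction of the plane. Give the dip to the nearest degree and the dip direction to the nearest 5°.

Each apparent-dip line lies in the plane. As unit vectors (x east, y north, z up), v₁ plunges 55°→N55°E and v₂ plunges 58°→S55°E.
n = v₁ × v₂ = (0.528, -0.043, 0.286) (taken with n_z > 0).
tan δ = √(n_x²+n_y²)/n_z = 0.530/0.286, so δ = 61.7°.
The horizontal component of n points toward azimuth atan2(n_x, n_y) = 95°, the dip direction.

true dip 62°, dip direction 095°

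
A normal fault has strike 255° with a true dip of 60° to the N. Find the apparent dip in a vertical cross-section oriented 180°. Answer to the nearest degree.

59°

The strike is 255° and the section trends 180°; the acute angle between them is β = 75°.
tan(apparent dip) = tan 60° · sin 75° = 1.6730
α = arctan(1.6730) = 59.13°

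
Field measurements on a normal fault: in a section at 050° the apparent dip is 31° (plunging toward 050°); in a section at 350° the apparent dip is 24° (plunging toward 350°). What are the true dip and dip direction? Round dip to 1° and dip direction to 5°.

Each apparent-dip line lies in the plane. As unit vectors (x east, y north, z up), v₁ plunges 31°→050° and v₂ plunges 24°→350°.
Cross product v₁ × v₂ gives the pole to the plane: n ∝ (0.239, 0.349, 0.678).
True dip = arccos(n_z / |n|) = arccos(0.8485) = 32.0°.
Dip direction = atan2(0.239, 0.349) = 34° (azimuth of n's horizontal projection).

true dip 32°, dip direction 035°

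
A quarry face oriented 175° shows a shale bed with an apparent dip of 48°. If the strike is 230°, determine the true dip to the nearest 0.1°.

53.6°

β = acute angle between strike 230° and section 175° = 55°.
tan(true dip) = tan 48° / sin 55° = 1.3558
true dip = arctan 1.3558 = 53.59°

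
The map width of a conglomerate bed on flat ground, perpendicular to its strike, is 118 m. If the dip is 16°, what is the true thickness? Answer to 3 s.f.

32.5 m

True thickness t = w · sin(dip) = 118 × sin 16°
t = 118 × 0.2756 = 32.525 m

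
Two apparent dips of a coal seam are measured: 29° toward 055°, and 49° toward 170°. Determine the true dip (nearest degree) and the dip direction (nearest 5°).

true dip 58°, dip direction 125°

Each apparent-dip line lies in the plane. As unit vectors (x east, y north, z up), v₁ plunges 29°→055° and v₂ plunges 49°→170°.
n = v₁ × v₂ = (0.692, -0.485, 0.520) (taken with n_z > 0).
tan δ = √(n_x²+n_y²)/n_z = 0.845/0.520, so δ = 58.4°.
Dip direction = atan2(0.692, -0.485) = 125° (azimuth of n's horizontal projection).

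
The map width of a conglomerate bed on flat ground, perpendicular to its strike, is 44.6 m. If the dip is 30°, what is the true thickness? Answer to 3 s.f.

22.3 m

True thickness t = w · sin(dip) = 44.6 × sin 30°
t = 44.6 × 0.5000 = 22.300 m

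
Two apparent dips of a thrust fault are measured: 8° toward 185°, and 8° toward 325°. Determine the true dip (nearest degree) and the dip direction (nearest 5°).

true dip 22°, dip direction 255°

Each apparent-dip line lies in the plane. As unit vectors (x east, y north, z up), v₁ plunges 8°→185° and v₂ plunges 8°→325°.
Cross product v₁ × v₂ gives the pole to the plane: n ∝ (-0.250, -0.067, 0.630).
tan δ = √(n_x²+n_y²)/n_z = 0.259/0.630, so δ = 22.3°.
Dip direction = azimuth of (n_x, n_y) = atan2(-0.250, -0.067) = 255°.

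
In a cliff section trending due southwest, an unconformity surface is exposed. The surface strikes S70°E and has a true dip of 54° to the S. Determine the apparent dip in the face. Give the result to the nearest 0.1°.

Angle between strike (S70°E) and section (due southwest): β = 65°.
tan α = tan 54° × sin 65° = 1.3764 × 0.9063 = 1.2474
α = arctan(1.2474) = 51.28°

51.3°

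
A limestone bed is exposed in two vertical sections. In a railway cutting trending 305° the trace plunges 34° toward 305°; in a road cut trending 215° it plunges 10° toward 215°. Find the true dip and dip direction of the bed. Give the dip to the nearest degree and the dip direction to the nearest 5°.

true dip 35°, dip direction 290°

The two traces are lines in the plane: v₁ = (sin 305°·cos 34°, cos 305°·cos 34°, −sin 34°), v₂ = (sin 215°·cos 10°, cos 215°·cos 10°, −sin 10°).
Cross product v₁ × v₂ gives the pole to the plane: n ∝ (-0.534, 0.198, 0.816).
Dip δ = arctan(|n_h|/n_z) = arctan(0.569/0.816) = 34.9°.
Dip direction = azimuth of (n_x, n_y) = atan2(-0.534, 0.198) = 290°.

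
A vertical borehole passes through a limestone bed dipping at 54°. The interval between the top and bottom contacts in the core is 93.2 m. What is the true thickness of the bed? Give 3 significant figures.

True thickness t = h · cos(dip) = 93.2 × cos 54°
t = 93.2 × 0.5878 = 54.782 m

54.8 m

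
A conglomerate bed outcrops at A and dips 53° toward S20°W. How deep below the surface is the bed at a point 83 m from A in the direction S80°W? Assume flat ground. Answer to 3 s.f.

The hole lies 60° from the dip direction, so the down-dip offset is 83 × cos 60° = 41.50 m.
Depth = down-dip offset × tan(dip) = 41.50 × tan 53° = 41.50 × 1.3270
Depth = 55.07 m

55.1 m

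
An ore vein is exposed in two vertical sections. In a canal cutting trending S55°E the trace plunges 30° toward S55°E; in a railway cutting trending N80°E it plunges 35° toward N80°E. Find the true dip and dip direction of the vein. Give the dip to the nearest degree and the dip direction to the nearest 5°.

The two traces are lines in the plane: v₁ = (sin 125°·cos 30°, cos 125°·cos 30°, −sin 30°), v₂ = (sin 80°·cos 35°, cos 80°·cos 35°, −sin 35°).
n = v₁ × v₂ = (0.356, 0.004, 0.502) (taken with n_z > 0).
tan δ = √(n_x²+n_y²)/n_z = 0.356/0.502, so δ = 35.4°.
The horizontal component of n points toward azimuth atan2(n_x, n_y) = 89°, the dip direction.

true dip 35°, dip direction 090°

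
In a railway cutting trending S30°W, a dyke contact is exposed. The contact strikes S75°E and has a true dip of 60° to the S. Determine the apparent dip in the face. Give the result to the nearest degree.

59°

The strike is S75°E and the section trends S30°W; the acute angle between them is β = 75°.
tan(apparent dip) = tan 60° · sin 75° = 1.6730
apparent dip = arctan 1.6730 = 59.13°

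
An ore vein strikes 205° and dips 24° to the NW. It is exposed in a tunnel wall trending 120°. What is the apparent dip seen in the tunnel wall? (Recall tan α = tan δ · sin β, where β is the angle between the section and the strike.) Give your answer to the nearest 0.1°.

The strike is 205° and the section trends 120°; the acute angle between them is β = 85°.
tan(apparent dip) = tan 24° · sin 85° = 0.4435
α = arctan(0.4435) = 23.92°

23.9°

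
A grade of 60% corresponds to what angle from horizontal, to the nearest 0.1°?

tan θ = 60/100 = 0.6000
θ = arctan(0.6000) = 30.96°

31.0°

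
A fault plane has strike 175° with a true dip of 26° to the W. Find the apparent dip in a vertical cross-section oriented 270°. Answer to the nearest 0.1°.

25.9°

Angle between strike (175°) and section (270°): β = 85°.
tan α = tan 26° × sin 85° = 0.4877 × 0.9962 = 0.4859
α = arctan(0.4859) = 25.91°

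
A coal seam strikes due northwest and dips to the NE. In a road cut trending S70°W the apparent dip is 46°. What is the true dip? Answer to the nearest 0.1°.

48.8°

β = acute angle between strike due northwest and section S70°W = 65°.
tan δ = tan α / sin β = tan 46° / sin 65° = 1.0355 / 0.9063 = 1.1426
δ = arctan(1.1426) = 48.81°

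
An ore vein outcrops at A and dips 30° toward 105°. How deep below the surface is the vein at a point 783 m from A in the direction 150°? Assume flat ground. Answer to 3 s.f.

320 m

The hole lies 45° from the dip direction, so the down-dip offset is 783 × cos 45° = 553.66 m.
Depth = down-dip offset × tan(dip) = 553.66 × tan 30° = 553.66 × 0.5774
Depth = 319.66 m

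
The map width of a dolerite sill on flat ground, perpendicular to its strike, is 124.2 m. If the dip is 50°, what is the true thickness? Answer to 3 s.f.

True thickness t = w · sin(dip) = 124.2 × sin 50°
t = 124.2 × 0.7660 = 95.143 m

95.1 m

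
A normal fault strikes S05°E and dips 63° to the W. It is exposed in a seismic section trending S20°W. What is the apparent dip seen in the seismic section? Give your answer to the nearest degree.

The section lies 25° from the strike.
tan(apparent dip) = tan 63° · sin 25° = 0.8294
α = arctan(0.8294) = 39.67°

40°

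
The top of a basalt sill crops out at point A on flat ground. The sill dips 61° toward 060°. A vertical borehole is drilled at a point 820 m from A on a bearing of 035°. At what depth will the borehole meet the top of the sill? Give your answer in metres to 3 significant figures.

1340 m

The hole lies 25° from the dip direction, so the down-dip offset is 820 × cos 25° = 743.17 m.
Depth = down-dip offset × tan(dip) = 743.17 × tan 61° = 743.17 × 1.8040
Depth = 1340.72 m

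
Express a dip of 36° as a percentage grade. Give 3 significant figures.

72.7%

grade % = 100 × tan 36° = 100 × 0.7265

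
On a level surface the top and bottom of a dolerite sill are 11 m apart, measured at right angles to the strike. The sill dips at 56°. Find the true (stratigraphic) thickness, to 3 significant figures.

9.12 m

True thickness t = w · sin(dip) = 11 × sin 56°
t = 11 × 0.8290 = 9.119 m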